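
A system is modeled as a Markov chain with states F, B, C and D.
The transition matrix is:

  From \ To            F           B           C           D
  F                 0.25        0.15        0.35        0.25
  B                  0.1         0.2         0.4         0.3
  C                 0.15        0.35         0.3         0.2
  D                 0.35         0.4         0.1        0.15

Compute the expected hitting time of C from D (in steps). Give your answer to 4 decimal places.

4.0369

Let t(s) be the expected number of steps to first reach C from state s, with t(C) = 0. Conditioning on the first step:
t(F) = 1 + 0.25·t(F) + 0.15·t(B) + 0.25·t(D)
t(B) = 1 + 0.1·t(F) + 0.2·t(B) + 0.3·t(D)
t(D) = 1 + 0.35·t(F) + 0.4·t(B) + 0.15·t(D)
Solving: t(F) = 3.3146, t(B) = 3.1782, t(D) = 4.0369.
Expected steps from D to C: 4.0369.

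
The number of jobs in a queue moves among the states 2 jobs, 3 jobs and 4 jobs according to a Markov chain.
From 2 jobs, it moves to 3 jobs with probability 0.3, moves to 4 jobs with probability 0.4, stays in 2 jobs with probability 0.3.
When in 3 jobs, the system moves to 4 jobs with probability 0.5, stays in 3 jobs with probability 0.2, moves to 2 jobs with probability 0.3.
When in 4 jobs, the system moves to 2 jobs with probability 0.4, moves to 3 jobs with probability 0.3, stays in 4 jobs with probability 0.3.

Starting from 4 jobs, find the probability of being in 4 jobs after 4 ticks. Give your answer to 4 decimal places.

0.3886

Propagate the distribution vector 4 ticks from 4 jobs.
After 0 ticks: (0.0000, 0.0000, 1.0000)
After 1 tick: (0.4000, 0.3000, 0.3000)
After 2 ticks: (0.3300, 0.2700, 0.4000)
After 3 ticks: (0.3400, 0.2730, 0.3870)
After 4 ticks: (0.3387, 0.2727, 0.3886)
P(in 4 jobs after 4 ticks) = 0.3886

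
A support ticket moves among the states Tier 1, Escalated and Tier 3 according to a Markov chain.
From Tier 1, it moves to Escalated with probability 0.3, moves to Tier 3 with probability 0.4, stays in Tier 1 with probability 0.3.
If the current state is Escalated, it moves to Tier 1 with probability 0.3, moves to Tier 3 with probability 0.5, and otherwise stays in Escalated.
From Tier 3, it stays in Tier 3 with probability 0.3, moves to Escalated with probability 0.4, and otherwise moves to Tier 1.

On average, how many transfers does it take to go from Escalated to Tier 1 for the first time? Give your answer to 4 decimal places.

3.3333

Let t(s) be the expected number of transfers to first reach Tier 1 from state s, with t(Tier 1) = 0. Conditioning on the first transfer:
t(Escalated) = 1 + 0.2·t(Escalated) + 0.5·t(Tier 3)
t(Tier 3) = 1 + 0.4·t(Escalated) + 0.3·t(Tier 3)
Solving: t(Escalated) = 3.3333, t(Tier 3) = 3.3333.
Expected transfers from Escalated to Tier 1: 3.3333.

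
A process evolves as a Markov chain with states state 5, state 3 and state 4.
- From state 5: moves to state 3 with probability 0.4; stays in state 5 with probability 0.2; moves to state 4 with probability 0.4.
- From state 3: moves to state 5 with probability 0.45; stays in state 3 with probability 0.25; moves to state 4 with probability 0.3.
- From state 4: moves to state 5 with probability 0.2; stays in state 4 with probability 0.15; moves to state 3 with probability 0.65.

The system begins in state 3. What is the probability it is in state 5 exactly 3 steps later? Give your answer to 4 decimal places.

0.3094

Propagate the distribution vector 3 steps from state 3.
After 0 steps: (0.0000, 1.0000, 0.0000)
After 1 step: (0.4500, 0.2500, 0.3000)
After 2 steps: (0.2625, 0.4375, 0.3000)
After 3 steps: (0.3094, 0.4094, 0.2813)
P(in state 5 after 3 steps) = 0.3094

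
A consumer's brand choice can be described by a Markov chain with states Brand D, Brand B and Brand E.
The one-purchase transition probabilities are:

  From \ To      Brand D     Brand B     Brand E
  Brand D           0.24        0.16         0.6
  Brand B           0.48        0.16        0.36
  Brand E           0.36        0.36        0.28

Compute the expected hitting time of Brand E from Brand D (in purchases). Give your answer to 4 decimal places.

Let t(s) be the expected number of purchases to first reach Brand E from state s, with t(Brand E) = 0. Conditioning on the first purchase:
t(Brand D) = 1 + 0.24·t(Brand D) + 0.16·t(Brand B)
t(Brand B) = 1 + 0.48·t(Brand D) + 0.16·t(Brand B)
Solving: t(Brand D) = 1.7806, t(Brand B) = 2.2080.
Expected purchases from Brand D to Brand E: 1.7806.

1.7806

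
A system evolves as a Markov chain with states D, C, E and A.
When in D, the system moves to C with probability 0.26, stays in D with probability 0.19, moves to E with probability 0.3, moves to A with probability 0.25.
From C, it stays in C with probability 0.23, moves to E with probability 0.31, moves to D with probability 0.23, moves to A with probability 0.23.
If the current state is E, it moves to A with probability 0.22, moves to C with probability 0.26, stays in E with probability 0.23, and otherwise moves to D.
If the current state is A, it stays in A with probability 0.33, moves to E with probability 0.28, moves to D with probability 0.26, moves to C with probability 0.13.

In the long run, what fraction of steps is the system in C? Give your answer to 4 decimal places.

0.2199

Let the stationary distribution be π with π = πP and π_1 + π_2 + π_3 + π_4 = 1.
π_1 = 0.19·π_1 + 0.23·π_2 + 0.29·π_3 + 0.26·π_4
π_2 = 0.26·π_1 + 0.23·π_2 + 0.26·π_3 + 0.13·π_4
π_3 = 0.3·π_1 + 0.31·π_2 + 0.23·π_3 + 0.28·π_4
Solving with the normalization constraint gives π = (0.2446, 0.2199, 0.2776, 0.2579).
So the stationary probability of C is 0.2199.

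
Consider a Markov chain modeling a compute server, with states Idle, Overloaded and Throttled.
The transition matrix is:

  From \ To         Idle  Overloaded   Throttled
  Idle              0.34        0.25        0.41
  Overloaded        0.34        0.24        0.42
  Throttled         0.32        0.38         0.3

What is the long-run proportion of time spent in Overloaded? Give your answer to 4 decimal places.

0.2954

Let the stationary distribution be π with π = πP and π_1 + π_2 + π_3 = 1.
π_1 = 0.34·π_1 + 0.34·π_2 + 0.32·π_3
π_2 = 0.25·π_1 + 0.24·π_2 + 0.38·π_3
Solving with the normalization constraint gives π = (0.3326, 0.2954, 0.3720).
So the stationary probability of Overloaded is 0.2954.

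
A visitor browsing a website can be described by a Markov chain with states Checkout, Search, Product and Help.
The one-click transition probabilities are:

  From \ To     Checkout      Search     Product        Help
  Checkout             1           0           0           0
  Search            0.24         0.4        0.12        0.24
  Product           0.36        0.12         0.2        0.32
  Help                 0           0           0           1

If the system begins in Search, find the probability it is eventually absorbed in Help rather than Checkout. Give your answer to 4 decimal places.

0.4948

Let h(s) be the probability of absorption at Help starting from transient state s. Then h(Help) = 1 and h(Checkout) = 0. By first-step analysis:
h(Search) = 0.24·0 + 0.4·h(Search) + 0.12·h(Product) + 0.24·1
h(Product) = 0.36·0 + 0.12·h(Search) + 0.2·h(Product) + 0.32·1
Solving: h(Search) = 0.4948, h(Product) = 0.4742.
Starting from Search, the probability is 0.4948.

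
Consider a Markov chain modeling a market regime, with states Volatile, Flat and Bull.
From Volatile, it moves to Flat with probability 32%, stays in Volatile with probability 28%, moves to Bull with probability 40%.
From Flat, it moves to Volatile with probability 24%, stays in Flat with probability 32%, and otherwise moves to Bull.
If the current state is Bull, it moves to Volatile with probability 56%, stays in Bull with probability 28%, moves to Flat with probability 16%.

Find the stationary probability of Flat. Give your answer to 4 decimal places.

0.2614

Let the stationary distribution be π with π = πP and π_1 + π_2 + π_3 = 1.
π_1 = 0.28·π_1 + 0.24·π_2 + 0.56·π_3
π_2 = 0.32·π_1 + 0.32·π_2 + 0.16·π_3
Solving with the normalization constraint gives π = (0.3722, 0.2614, 0.3665).
So the stationary probability of Flat is 0.2614.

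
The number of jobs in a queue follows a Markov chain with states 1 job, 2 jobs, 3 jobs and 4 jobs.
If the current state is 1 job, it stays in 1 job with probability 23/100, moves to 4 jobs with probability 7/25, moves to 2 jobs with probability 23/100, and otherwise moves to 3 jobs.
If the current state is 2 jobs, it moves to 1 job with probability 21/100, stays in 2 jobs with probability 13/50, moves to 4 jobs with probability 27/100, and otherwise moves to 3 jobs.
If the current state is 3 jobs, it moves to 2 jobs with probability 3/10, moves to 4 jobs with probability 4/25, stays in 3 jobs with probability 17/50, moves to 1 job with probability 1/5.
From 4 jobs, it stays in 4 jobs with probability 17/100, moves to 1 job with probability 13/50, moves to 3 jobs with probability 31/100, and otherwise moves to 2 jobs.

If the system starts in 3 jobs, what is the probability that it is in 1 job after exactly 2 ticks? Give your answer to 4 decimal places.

Propagate the distribution vector 2 ticks from 3 jobs.
After 0 ticks: (0.0000, 0.0000, 1.0000, 0.0000)
After 1 tick: (0.2000, 0.3000, 0.3400, 0.1600)
After 2 ticks: (0.2186, 0.2676, 0.2952, 0.2186)
P(in 1 job after 2 ticks) = 0.2186

0.2186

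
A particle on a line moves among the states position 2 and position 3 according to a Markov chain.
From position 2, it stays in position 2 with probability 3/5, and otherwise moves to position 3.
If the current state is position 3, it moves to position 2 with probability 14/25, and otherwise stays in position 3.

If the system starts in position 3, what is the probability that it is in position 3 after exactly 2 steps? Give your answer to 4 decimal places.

0.4176

Sum over the intermediate state after 1 step:
P = P(position 3→position 2)·P(position 2→position 3) + P(position 3→position 3)·P(position 3→position 3)
  = 0.56×0.4 + 0.44×0.44
  = 0.2240 + 0.1936 = 0.4176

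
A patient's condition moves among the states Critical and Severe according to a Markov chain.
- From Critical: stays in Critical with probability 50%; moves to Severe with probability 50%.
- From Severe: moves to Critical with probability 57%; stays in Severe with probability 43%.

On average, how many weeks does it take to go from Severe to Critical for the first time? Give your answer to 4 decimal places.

1.7544

Let t(s) be the expected number of weeks to first reach Critical from state s, with t(Critical) = 0. Conditioning on the first week:
t(Severe) = 1 + 0.43·t(Severe)
Solving: t(Severe) = 1.7544.
Expected weeks from Severe to Critical: 1.7544.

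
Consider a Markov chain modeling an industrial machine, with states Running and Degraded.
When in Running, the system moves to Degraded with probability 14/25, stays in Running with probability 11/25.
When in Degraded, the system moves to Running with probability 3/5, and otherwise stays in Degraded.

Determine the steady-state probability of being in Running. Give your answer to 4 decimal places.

0.5172

Let the stationary distribution be π with π = πP and π_1 + π_2 = 1.
π_1 = 0.44·π_1 + 0.6·π_2
Solving with the normalization constraint gives π = (0.5172, 0.4828).
So the stationary probability of Running is 0.5172.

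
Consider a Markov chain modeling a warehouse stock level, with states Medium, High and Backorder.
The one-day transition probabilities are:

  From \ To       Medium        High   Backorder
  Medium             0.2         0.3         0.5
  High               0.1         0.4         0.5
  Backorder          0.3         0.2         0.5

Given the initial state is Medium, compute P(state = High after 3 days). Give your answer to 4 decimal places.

0.2780

Propagate the distribution vector 3 days from Medium.
After 0 days: (1.0000, 0.0000, 0.0000)
After 1 day: (0.2000, 0.3000, 0.5000)
After 2 days: (0.2200, 0.2800, 0.5000)
After 3 days: (0.2220, 0.2780, 0.5000)
P(in High after 3 days) = 0.2780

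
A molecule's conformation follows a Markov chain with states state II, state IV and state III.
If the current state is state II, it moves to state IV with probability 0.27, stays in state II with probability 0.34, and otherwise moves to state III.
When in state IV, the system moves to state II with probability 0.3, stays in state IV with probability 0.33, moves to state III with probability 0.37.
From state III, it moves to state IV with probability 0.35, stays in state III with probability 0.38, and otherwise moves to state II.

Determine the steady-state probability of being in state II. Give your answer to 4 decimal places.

Let the stationary distribution be π with π = πP and π_1 + π_2 + π_3 = 1.
π_1 = 0.34·π_1 + 0.3·π_2 + 0.27·π_3
π_2 = 0.27·π_1 + 0.33·π_2 + 0.35·π_3
Solving with the normalization constraint gives π = (0.3006, 0.3196, 0.3798).
So the stationary probability of state II is 0.3006.

0.3006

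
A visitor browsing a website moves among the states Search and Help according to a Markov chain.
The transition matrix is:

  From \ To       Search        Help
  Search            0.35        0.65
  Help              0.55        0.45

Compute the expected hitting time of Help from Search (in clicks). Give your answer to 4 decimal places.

Let t(s) be the expected number of clicks to first reach Help from state s, with t(Help) = 0. Conditioning on the first click:
t(Search) = 1 + 0.35·t(Search)
Solving: t(Search) = 1.5385.
Expected clicks from Search to Help: 1.5385.

1.5385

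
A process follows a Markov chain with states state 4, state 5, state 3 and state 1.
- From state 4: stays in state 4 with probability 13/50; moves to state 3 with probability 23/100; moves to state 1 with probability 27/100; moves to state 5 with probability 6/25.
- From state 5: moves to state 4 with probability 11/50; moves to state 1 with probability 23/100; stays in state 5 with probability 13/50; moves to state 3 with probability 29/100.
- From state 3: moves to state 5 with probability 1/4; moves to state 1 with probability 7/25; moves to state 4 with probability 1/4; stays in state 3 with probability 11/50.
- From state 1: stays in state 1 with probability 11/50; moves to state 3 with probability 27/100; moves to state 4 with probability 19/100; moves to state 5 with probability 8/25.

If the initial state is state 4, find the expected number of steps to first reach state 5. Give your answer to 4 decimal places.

Let t(s) be the expected number of steps to first reach state 5 from state s, with t(state 5) = 0. Conditioning on the first step:
t(state 4) = 1 + 0.26·t(state 4) + 0.23·t(state 3) + 0.27·t(state 1)
t(state 3) = 1 + 0.25·t(state 4) + 0.22·t(state 3) + 0.28·t(state 1)
t(state 1) = 1 + 0.19·t(state 4) + 0.27·t(state 3) + 0.22·t(state 1)
Solving: t(state 4) = 3.8004, t(state 3) = 3.7599, t(state 1) = 3.5093.
Expected steps from state 4 to state 5: 3.8004.

3.8004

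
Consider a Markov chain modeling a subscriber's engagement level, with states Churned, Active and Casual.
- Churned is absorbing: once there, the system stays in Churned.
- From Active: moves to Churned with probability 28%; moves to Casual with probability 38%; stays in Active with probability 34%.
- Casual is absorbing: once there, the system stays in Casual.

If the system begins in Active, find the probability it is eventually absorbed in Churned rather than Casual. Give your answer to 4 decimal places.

Let h(s) be the probability of absorption at Churned starting from transient state s. Then h(Churned) = 1 and h(Casual) = 0. By first-step analysis:
h(Active) = 0.28·1 + 0.34·h(Active) + 0.38·0
Solving: h(Active) = 0.4242.
Starting from Active, the probability is 0.4242.

0.4242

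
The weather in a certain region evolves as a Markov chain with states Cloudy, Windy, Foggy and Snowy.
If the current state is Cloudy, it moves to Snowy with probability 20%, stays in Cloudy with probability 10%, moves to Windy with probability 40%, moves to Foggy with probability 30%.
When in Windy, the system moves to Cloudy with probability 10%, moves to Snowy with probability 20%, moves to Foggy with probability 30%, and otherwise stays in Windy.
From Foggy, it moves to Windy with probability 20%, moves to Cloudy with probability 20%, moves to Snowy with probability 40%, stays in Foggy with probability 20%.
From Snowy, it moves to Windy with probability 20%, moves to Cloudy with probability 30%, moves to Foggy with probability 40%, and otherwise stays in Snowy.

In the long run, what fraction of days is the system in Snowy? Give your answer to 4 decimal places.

Let the stationary distribution be π with π = πP and π_1 + π_2 + π_3 + π_4 = 1.
π_1 = 0.1·π_1 + 0.1·π_2 + 0.2·π_3 + 0.3·π_4
π_2 = 0.4·π_1 + 0.4·π_2 + 0.2·π_3 + 0.2·π_4
π_3 = 0.3·π_1 + 0.3·π_2 + 0.2·π_3 + 0.4·π_4
Solving with the normalization constraint gives π = (0.1765, 0.2941, 0.2941, 0.2353).
So the stationary probability of Snowy is 0.2353.

0.2353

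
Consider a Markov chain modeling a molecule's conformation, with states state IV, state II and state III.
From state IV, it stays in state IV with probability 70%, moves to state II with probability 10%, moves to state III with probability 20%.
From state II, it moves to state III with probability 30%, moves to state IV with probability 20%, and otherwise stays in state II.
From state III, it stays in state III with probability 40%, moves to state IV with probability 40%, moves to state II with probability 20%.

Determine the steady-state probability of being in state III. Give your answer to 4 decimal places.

Let the stationary distribution be π with π = πP and π_1 + π_2 + π_3 = 1.
π_1 = 0.7·π_1 + 0.2·π_2 + 0.4·π_3
π_2 = 0.1·π_1 + 0.5·π_2 + 0.2·π_3
Solving with the normalization constraint gives π = (0.5106, 0.2128, 0.2766).
So the stationary probability of state III is 0.2766.

0.2766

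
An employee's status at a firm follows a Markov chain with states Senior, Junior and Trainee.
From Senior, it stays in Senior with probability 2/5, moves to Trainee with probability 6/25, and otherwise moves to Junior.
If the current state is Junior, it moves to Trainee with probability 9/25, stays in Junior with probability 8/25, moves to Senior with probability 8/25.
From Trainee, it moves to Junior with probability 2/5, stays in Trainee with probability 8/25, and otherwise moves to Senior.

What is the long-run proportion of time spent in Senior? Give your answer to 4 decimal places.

0.3345

Let the stationary distribution be π with π = πP and π_1 + π_2 + π_3 = 1.
π_1 = 0.4·π_1 + 0.32·π_2 + 0.28·π_3
π_2 = 0.36·π_1 + 0.32·π_2 + 0.4·π_3
Solving with the normalization constraint gives π = (0.3345, 0.3580, 0.3076).
So the stationary probability of Senior is 0.3345.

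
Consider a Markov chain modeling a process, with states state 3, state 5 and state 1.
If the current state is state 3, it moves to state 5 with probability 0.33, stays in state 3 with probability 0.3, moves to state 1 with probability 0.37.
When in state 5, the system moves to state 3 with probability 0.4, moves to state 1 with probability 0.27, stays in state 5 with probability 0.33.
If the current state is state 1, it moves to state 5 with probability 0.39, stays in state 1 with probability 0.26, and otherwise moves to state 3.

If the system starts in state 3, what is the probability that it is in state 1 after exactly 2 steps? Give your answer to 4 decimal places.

Sum over the intermediate state after 1 step:
P = P(state 3→state 3)·P(state 3→state 1) + P(state 3→state 5)·P(state 5→state 1) + P(state 3→state 1)·P(state 1→state 1)
  = 0.3×0.37 + 0.33×0.27 + 0.37×0.26
  = 0.1110 + 0.0891 + 0.0962 = 0.2963

0.2963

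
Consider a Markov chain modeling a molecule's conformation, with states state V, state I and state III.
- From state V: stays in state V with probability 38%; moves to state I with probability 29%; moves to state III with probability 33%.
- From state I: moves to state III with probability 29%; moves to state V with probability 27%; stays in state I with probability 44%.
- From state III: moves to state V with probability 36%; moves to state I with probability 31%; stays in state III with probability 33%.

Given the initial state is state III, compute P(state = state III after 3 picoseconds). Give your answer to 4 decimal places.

0.3163

Propagate the distribution vector 3 picoseconds from state III.
After 0 picoseconds: (0.0000, 0.0000, 1.0000)
After 1 picosecond: (0.3600, 0.3100, 0.3300)
After 2 picoseconds: (0.3393, 0.3431, 0.3176)
After 3 picoseconds: (0.3359, 0.3478, 0.3163)
P(in state III after 3 picoseconds) = 0.3163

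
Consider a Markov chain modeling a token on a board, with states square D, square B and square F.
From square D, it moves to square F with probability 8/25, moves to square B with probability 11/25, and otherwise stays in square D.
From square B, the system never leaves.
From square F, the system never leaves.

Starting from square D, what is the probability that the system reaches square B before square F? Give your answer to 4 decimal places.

Let h(s) be the probability of absorption at square B starting from transient state s. Then h(square B) = 1 and h(square F) = 0. By first-step analysis:
h(square D) = 0.24·h(square D) + 0.44·1 + 0.32·0
Solving: h(square D) = 0.5789.
Starting from square D, the probability is 0.5789.

0.5789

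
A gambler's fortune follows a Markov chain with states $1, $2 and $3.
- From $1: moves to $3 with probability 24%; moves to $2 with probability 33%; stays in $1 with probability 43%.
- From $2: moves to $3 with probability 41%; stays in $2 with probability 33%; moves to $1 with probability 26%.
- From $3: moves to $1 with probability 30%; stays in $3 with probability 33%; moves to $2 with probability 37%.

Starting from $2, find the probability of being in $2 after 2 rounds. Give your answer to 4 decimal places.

0.3464

Sum over the intermediate state after 1 round:
P = P($2→$1)·P($1→$2) + P($2→$2)·P($2→$2) + P($2→$3)·P($3→$2)
  = 0.26×0.33 + 0.33×0.33 + 0.41×0.37
  = 0.0858 + 0.1089 + 0.1517 = 0.3464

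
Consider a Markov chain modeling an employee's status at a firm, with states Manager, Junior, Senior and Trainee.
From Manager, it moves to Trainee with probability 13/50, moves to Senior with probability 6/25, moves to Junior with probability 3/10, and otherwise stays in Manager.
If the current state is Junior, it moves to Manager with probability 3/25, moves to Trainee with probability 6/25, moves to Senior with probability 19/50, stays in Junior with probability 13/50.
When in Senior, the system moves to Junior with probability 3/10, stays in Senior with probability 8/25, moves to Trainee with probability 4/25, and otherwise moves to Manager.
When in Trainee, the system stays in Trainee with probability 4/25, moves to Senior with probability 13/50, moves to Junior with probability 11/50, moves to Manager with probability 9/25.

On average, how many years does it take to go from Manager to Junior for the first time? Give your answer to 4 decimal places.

3.5333

Let t(s) be the expected number of years to first reach Junior from state s, with t(Junior) = 0. Conditioning on the first year:
t(Manager) = 1 + 0.2·t(Manager) + 0.24·t(Senior) + 0.26·t(Trainee)
t(Senior) = 1 + 0.22·t(Manager) + 0.32·t(Senior) + 0.16·t(Trainee)
t(Trainee) = 1 + 0.36·t(Manager) + 0.26·t(Senior) + 0.16·t(Trainee)
Solving: t(Manager) = 3.5333, t(Senior) = 3.5054, t(Trainee) = 3.7898.
Expected years from Manager to Junior: 3.5333.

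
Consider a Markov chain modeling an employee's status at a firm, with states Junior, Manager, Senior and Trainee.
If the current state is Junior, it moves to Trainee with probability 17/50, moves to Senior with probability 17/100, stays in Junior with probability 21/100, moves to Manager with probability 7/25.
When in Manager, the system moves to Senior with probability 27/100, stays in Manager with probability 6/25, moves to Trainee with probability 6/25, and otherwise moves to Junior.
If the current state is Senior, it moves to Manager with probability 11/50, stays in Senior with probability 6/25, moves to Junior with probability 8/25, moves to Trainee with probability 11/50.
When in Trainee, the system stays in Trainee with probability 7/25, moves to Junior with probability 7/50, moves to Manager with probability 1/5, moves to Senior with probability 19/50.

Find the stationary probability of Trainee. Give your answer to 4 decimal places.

0.2684

Let the stationary distribution be π with π = πP and π_1 + π_2 + π_3 + π_4 = 1.
π_1 = 0.21·π_1 + 0.25·π_2 + 0.32·π_3 + 0.14·π_4
π_2 = 0.28·π_1 + 0.24·π_2 + 0.22·π_3 + 0.2·π_4
π_3 = 0.17·π_1 + 0.27·π_2 + 0.24·π_3 + 0.38·π_4
Solving with the normalization constraint gives π = (0.2301, 0.2331, 0.2685, 0.2684).
So the stationary probability of Trainee is 0.2684.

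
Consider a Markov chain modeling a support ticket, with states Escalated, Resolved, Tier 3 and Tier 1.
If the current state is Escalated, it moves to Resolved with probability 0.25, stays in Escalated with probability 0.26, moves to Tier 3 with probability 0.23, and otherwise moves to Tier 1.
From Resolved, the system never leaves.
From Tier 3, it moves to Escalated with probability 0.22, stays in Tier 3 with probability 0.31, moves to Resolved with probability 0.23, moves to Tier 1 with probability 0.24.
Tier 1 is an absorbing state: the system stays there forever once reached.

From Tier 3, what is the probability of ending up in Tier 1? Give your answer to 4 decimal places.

0.5104

Let h(s) be the probability of absorption at Tier 1 starting from transient state s. Then h(Tier 1) = 1 and h(Resolved) = 0. By first-step analysis:
h(Escalated) = 0.26·h(Escalated) + 0.25·0 + 0.23·h(Tier 3) + 0.26·1
h(Tier 3) = 0.22·h(Escalated) + 0.23·0 + 0.31·h(Tier 3) + 0.24·1
Solving: h(Escalated) = 0.5100, h(Tier 3) = 0.5104.
Starting from Tier 3, the probability is 0.5104.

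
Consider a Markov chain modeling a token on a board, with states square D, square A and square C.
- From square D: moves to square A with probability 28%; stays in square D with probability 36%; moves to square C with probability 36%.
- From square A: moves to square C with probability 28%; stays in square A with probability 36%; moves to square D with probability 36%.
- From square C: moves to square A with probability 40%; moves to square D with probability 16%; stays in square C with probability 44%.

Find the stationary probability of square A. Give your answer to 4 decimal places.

Let the stationary distribution be π with π = πP and π_1 + π_2 + π_3 = 1.
π_1 = 0.36·π_1 + 0.36·π_2 + 0.16·π_3
π_2 = 0.28·π_1 + 0.36·π_2 + 0.4·π_3
Solving with the normalization constraint gives π = (0.2879, 0.3514, 0.3607).
So the stationary probability of square A is 0.3514.

0.3514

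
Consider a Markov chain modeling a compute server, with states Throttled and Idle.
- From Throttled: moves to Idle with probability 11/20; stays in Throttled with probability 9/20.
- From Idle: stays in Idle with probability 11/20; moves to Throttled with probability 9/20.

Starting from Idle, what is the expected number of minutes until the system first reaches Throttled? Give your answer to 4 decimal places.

2.2222

Let t(s) be the expected number of minutes to first reach Throttled from state s, with t(Throttled) = 0. Conditioning on the first minute:
t(Idle) = 1 + 0.55·t(Idle)
Solving: t(Idle) = 2.2222.
Expected minutes from Idle to Throttled: 2.2222.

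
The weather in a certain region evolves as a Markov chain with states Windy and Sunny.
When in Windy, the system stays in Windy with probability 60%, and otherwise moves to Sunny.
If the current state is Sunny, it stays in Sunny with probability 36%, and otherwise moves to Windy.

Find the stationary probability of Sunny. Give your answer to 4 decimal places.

Let the stationary distribution be π with π = πP and π_1 + π_2 = 1.
π_1 = 0.6·π_1 + 0.64·π_2
Solving with the normalization constraint gives π = (0.6154, 0.3846).
So the stationary probability of Sunny is 0.3846.

0.3846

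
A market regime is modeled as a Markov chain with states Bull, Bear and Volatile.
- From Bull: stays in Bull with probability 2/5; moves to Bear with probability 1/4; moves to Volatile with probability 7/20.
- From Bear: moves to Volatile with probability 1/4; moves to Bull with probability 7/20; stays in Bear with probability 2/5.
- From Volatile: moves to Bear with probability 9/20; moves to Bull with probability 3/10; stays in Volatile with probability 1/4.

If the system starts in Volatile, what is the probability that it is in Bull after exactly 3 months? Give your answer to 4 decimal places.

Propagate the distribution vector 3 months from Volatile.
After 0 months: (0.0000, 0.0000, 1.0000)
After 1 month: (0.3000, 0.4500, 0.2500)
After 2 months: (0.3525, 0.3675, 0.2800)
After 3 months: (0.3536, 0.3611, 0.2853)
P(in Bull after 3 months) = 0.3536

0.3536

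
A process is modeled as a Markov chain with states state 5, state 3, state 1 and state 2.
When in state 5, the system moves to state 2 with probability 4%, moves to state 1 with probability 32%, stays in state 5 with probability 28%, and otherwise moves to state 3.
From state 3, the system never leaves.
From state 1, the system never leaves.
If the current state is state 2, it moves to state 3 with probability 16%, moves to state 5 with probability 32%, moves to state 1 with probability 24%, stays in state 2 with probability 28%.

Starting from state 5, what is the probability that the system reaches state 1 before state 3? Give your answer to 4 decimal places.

0.4747

Let h(s) be the probability of absorption at state 1 starting from transient state s. Then h(state 1) = 1 and h(state 3) = 0. By first-step analysis:
h(state 5) = 0.28·h(state 5) + 0.36·0 + 0.32·1 + 0.04·h(state 2)
h(state 2) = 0.32·h(state 5) + 0.16·0 + 0.24·1 + 0.28·h(state 2)
Solving: h(state 5) = 0.4747, h(state 2) = 0.5443.
Starting from state 5, the probability is 0.4747.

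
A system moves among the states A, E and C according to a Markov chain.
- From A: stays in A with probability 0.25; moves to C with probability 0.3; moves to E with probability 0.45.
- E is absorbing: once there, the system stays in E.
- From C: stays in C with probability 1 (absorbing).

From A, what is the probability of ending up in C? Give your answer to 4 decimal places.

Let h(s) be the probability of absorption at C starting from transient state s. Then h(C) = 1 and h(E) = 0. By first-step analysis:
h(A) = 0.25·h(A) + 0.45·0 + 0.3·1
Solving: h(A) = 0.4000.
Starting from A, the probability is 0.4000.

0.4000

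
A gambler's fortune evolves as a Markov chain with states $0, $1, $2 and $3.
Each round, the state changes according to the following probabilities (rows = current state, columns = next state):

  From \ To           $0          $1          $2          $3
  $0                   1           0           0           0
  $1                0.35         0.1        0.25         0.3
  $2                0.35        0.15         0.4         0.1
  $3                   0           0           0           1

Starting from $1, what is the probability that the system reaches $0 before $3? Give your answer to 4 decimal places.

0.5920

Let h(s) be the probability of absorption at $0 starting from transient state s. Then h($0) = 1 and h($3) = 0. By first-step analysis:
h($1) = 0.35·1 + 0.1·h($1) + 0.25·h($2) + 0.3·0
h($2) = 0.35·1 + 0.15·h($1) + 0.4·h($2) + 0.1·0
Solving: h($1) = 0.5920, h($2) = 0.7313.
Starting from $1, the probability is 0.5920.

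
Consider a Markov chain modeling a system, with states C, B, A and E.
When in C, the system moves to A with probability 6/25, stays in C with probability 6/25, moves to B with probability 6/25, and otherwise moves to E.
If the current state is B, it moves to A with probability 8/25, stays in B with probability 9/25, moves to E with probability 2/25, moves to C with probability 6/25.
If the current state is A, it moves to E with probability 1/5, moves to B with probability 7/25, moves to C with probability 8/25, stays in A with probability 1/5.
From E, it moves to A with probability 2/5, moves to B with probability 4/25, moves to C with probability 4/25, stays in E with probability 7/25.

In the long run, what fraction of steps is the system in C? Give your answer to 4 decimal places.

Let the stationary distribution be π with π = πP and π_1 + π_2 + π_3 + π_4 = 1.
π_1 = 0.24·π_1 + 0.24·π_2 + 0.32·π_3 + 0.16·π_4
π_2 = 0.24·π_1 + 0.36·π_2 + 0.28·π_3 + 0.16·π_4
π_3 = 0.24·π_1 + 0.32·π_2 + 0.2·π_3 + 0.4·π_4
Solving with the normalization constraint gives π = (0.2463, 0.2670, 0.2827, 0.2040).
So the stationary probability of C is 0.2463.

0.2463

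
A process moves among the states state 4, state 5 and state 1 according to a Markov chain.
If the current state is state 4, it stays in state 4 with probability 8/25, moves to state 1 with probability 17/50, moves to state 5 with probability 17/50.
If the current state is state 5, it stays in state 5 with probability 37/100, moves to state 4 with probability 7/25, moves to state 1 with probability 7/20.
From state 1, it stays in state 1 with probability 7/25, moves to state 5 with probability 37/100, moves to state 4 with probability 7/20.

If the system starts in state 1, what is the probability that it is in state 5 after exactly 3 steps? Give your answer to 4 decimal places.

Propagate the distribution vector 3 steps from state 1.
After 0 steps: (0.0000, 0.0000, 1.0000)
After 1 step: (0.3500, 0.3700, 0.2800)
After 2 steps: (0.3136, 0.3595, 0.3269)
After 3 steps: (0.3154, 0.3606, 0.3240)
P(in state 5 after 3 steps) = 0.3606

0.3606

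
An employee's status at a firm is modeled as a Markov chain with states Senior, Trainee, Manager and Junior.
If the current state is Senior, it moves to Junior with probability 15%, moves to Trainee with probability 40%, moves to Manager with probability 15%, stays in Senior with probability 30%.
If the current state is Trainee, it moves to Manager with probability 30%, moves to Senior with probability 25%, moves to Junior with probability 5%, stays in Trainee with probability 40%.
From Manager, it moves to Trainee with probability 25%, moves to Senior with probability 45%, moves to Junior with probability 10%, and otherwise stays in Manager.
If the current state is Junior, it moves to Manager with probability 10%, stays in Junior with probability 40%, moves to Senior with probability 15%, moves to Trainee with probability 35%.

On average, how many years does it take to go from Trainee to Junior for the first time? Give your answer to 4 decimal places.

Let t(s) be the expected number of years to first reach Junior from state s, with t(Junior) = 0. Conditioning on the first year:
t(Senior) = 1 + 0.3·t(Senior) + 0.4·t(Trainee) + 0.15·t(Manager)
t(Trainee) = 1 + 0.25·t(Senior) + 0.4·t(Trainee) + 0.3·t(Manager)
t(Manager) = 1 + 0.45·t(Senior) + 0.25·t(Trainee) + 0.2·t(Manager)
Solving: t(Senior) = 9.7616, t(Trainee) = 10.7905, t(Manager) = 10.1129.
Expected years from Trainee to Junior: 10.7905.

10.7905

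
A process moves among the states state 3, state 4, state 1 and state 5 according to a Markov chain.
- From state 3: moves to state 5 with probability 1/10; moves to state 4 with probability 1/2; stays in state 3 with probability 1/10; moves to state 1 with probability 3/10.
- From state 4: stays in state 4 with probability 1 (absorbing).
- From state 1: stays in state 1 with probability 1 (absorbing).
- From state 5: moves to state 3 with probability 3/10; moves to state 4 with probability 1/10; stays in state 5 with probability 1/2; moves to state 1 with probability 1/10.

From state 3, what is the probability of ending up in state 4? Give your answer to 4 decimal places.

0.6190

Let h(s) be the probability of absorption at state 4 starting from transient state s. Then h(state 4) = 1 and h(state 1) = 0. By first-step analysis:
h(state 3) = 0.1·h(state 3) + 0.5·1 + 0.3·0 + 0.1·h(state 5)
h(state 5) = 0.3·h(state 3) + 0.1·1 + 0.1·0 + 0.5·h(state 5)
Solving: h(state 3) = 0.6190, h(state 5) = 0.5714.
Starting from state 3, the probability is 0.6190.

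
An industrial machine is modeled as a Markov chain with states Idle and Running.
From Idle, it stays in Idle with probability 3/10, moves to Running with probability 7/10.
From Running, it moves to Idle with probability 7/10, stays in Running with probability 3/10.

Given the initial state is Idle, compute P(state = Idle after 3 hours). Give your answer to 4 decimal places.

Propagate the distribution vector 3 hours from Idle.
After 0 hours: (1.0000, 0.0000)
After 1 hour: (0.3000, 0.7000)
After 2 hours: (0.5800, 0.4200)
After 3 hours: (0.4680, 0.5320)
P(in Idle after 3 hours) = 0.4680

0.4680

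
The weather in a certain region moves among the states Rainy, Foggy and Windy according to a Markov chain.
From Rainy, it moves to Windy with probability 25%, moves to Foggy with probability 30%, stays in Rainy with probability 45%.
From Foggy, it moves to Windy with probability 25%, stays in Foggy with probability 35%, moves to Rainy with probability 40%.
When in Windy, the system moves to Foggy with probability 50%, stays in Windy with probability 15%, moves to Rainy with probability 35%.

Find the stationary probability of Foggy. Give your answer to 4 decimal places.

0.3636

Let the stationary distribution be π with π = πP and π_1 + π_2 + π_3 = 1.
π_1 = 0.45·π_1 + 0.4·π_2 + 0.35·π_3
π_2 = 0.3·π_1 + 0.35·π_2 + 0.5·π_3
Solving with the normalization constraint gives π = (0.4091, 0.3636, 0.2273).
So the stationary probability of Foggy is 0.3636.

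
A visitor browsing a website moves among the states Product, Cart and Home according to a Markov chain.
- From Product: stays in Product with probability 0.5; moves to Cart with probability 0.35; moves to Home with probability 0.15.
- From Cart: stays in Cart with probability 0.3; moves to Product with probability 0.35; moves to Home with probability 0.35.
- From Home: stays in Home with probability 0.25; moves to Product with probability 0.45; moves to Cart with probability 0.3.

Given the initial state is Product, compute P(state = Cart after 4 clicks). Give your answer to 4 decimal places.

Propagate the distribution vector 4 clicks from Product.
After 0 clicks: (1.0000, 0.0000, 0.0000)
After 1 click: (0.5000, 0.3500, 0.1500)
After 2 clicks: (0.4400, 0.3250, 0.2350)
After 3 clicks: (0.4395, 0.3220, 0.2385)
After 4 clicks: (0.4398, 0.3220, 0.2383)
P(in Cart after 4 clicks) = 0.3220

0.3220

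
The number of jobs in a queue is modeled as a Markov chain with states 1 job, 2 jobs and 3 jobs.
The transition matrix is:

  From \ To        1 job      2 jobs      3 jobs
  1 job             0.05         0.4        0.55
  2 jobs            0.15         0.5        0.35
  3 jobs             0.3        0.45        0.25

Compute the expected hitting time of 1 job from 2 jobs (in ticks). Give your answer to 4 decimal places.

Let t(s) be the expected number of ticks to first reach 1 job from state s, with t(1 job) = 0. Conditioning on the first tick:
t(2 jobs) = 1 + 0.5·t(2 jobs) + 0.35·t(3 jobs)
t(3 jobs) = 1 + 0.45·t(2 jobs) + 0.25·t(3 jobs)
Solving: t(2 jobs) = 5.0575, t(3 jobs) = 4.3678.
Expected ticks from 2 jobs to 1 job: 5.0575.

5.0575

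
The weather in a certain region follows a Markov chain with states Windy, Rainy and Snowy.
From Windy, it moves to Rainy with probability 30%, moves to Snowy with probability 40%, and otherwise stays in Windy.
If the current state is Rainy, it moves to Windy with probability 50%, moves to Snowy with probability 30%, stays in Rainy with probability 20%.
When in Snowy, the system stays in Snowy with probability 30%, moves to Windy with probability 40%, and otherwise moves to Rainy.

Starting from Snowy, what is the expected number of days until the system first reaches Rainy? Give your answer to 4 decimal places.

Let t(s) be the expected number of days to first reach Rainy from state s, with t(Rainy) = 0. Conditioning on the first day:
t(Windy) = 1 + 0.3·t(Windy) + 0.4·t(Snowy)
t(Snowy) = 1 + 0.4·t(Windy) + 0.3·t(Snowy)
Solving: t(Windy) = 3.3333, t(Snowy) = 3.3333.
Expected days from Snowy to Rainy: 3.3333.

3.3333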